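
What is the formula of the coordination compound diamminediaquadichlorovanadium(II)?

Ligands: 2 chloro (Cl, -1), 2 ammine (NH3, neutral), 2 aqua (H2O, neutral). Ligand charge sum = -2.
With V in oxidation state +2, the complex ion is [V...].

[VCl2(H2O)2(NH3)2]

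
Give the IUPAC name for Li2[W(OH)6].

The 2 lithium counter-ions carry a total charge of +2, so each complex ion is 2−.
Ligand charges: 6×hydroxo (-1 each); total -6. So W + (-6) = 2−, giving W = +4.
The complex ion is anionic, so tungsten takes the -ate form tungstate(IV).

lithium hexahydroxotungstate(IV)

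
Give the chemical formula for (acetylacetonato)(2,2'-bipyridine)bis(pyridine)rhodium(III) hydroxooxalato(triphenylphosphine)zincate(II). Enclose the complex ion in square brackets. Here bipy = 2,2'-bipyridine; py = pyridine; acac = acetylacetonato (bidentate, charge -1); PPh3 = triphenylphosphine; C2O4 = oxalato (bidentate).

Cation [Rh…]: ligand charges -1, Rh(III) ⇒ ion charge 2+.
Anion [Zn…]: ligand charges -3, Zn(II) ⇒ ion charge 1−.
One 2+ cation requires 2 of the 1− anion.

[Rh(acac)(bipy)(py)2][Zn(C2O4)(OH)(PPh3)]2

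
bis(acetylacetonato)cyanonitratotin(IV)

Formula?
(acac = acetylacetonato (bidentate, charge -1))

Ligands: 1 nitrato (NO3, -1), 2 acetylacetonato (acac, -1), 1 cyano (CN, -1). Ligand charge sum = -4.
With Sn in oxidation state +4, the complex ion is [Sn...].

[Sn(acac)2(CN)(NO3)]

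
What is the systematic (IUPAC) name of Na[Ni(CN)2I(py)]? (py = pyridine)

The 1 sodium counter-ion carries a total charge of +1, so each complex ion is 1−.
Ligand charges: 1×iodo (-1 each), 1×pyridine (neutral), 2×cyano (-1 each); total -3. So Ni + (-3) = 1−, giving Ni = +2.
Ligands are named alphabetically: cyano before iodo before pyridine.
The complex ion is anionic, so nickel takes the -ate form nickelate(II).

sodium dicyanoiodo(pyridine)nickelate(II)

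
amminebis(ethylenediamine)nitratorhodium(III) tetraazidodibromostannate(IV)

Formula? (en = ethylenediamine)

[Rh(en)2(NH3)(NO3)][SnBr2(N3)4]

Cation [Rh…]: ligand charges -1, Rh(III) ⇒ ion charge 2+.
Anion [Sn…]: ligand charges -6, Sn(IV) ⇒ ion charge 2−.
One 2+ cation balances one 2− anion.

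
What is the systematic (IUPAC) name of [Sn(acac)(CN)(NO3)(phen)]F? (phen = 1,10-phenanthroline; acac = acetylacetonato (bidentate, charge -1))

The 1 fluoride counter-ion carries a total charge of -1, so each complex ion is 1+.
Ligand charges: 1×1,10-phenanthroline (neutral), 1×acetylacetonato (-1 each), 1×nitrato (-1 each), 1×cyano (-1 each); total -3. So Sn + (-3) = 1+, giving Sn = +4.
Ligands are named alphabetically: acetylacetonato before cyano before nitrato before phenanthroline.

(acetylacetonato)cyanonitrato(1,10-phenanthroline)tin(IV) fluoride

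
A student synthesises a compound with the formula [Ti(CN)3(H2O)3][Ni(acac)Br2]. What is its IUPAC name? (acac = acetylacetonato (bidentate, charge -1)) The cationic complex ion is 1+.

triaquatricyanotitanium(IV) (acetylacetonato)dibromonickelate(II)

The complex cation is given as 1+; its ligand charges sum to -3, so Ti = +4.
A 1:1 salt means the anion carries the equal and opposite charge, 1−.
Anion: ligand charges sum to -3; for the ion to be 1−, Ni = +2.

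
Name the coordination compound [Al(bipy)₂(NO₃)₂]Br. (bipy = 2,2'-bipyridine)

The 1 bromide counter-ion carries a total charge of -1, so each complex ion is 1+.
Ligand charges: 2×2,2'-bipyridine (neutral), 2×nitrato (-1 each); total -2. So Al + (-2) = 1+, giving Al = +3.
Ligands are named alphabetically: bipyridine before nitrato.

bis(2,2'-bipyridine)dinitratoaluminium(III) bromide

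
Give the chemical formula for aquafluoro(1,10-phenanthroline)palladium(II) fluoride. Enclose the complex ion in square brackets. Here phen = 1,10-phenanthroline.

Ligands: 1 fluoro (F, -1), 1 aqua (H2O, neutral), 1 1,10-phenanthroline (phen, neutral). Ligand charge sum = -1.
Charge balance with fluoride (-1) requires 1 complex ion per 1 fluoride.

[PdF(H2O)(phen)]F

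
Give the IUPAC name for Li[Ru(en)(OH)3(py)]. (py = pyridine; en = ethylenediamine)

lithium (ethylenediamine)trihydroxo(pyridine)ruthenate(II)

The 1 lithium counter-ion carries a total charge of +1, so each complex ion is 1−.
Ligand charges: 1×pyridine (neutral), 3×hydroxo (-1 each), 1×ethylenediamine (neutral); total -3. So Ru + (-3) = 1−, giving Ru = +2.
The complex ion is anionic, so ruthenium takes the -ate form ruthenate(II).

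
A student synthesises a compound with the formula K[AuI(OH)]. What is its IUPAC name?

The 1 potassium counter-ion carries a total charge of +1, so each complex ion is 1−.
Ligand charges: 1×iodo (-1 each), 1×hydroxo (-1 each); total -2. So Au + (-2) = 1−, giving Au = +1.
Ligands are named alphabetically: hydroxo before iodo.
The complex ion is anionic, so gold takes the -ate form aurate(I).

potassium hydroxoiodoaurate(I)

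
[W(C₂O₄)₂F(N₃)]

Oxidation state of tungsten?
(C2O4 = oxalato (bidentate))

No counter-ion: the bracketed complex is neutral.
Ligand charges: 2×C2O4 = -4; 1×N3 = -1; 1×F = -1; sum -6.
W + (-6) = 0 ⇒ W is +6.

+6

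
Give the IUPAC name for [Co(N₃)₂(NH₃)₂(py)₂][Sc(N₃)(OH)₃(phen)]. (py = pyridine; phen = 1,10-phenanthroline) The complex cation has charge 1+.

Both ions are complex: the cation is named first with the plain metal name, the anion second with the -ate form; each ion's ligands are alphabetised independently.
The complex cation is given as 1+; its ligand charges sum to -2, so Co = +3.
A 1:1 salt means the anion carries the equal and opposite charge, 1−.
Anion: ligand charges sum to -4; for the ion to be 1−, Sc = +3.

diamminediazidobis(pyridine)cobalt(III) azidotrihydroxo(1,10-phenanthroline)scandate(III)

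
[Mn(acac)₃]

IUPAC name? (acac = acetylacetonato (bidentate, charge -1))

tris(acetylacetonato)manganese(III)

There is no counter-ion, so the complex is neutral overall.
Ligand charges: 3×acetylacetonato (-1 each); total -3. So Mn + (-3) = 0, giving Mn = +3.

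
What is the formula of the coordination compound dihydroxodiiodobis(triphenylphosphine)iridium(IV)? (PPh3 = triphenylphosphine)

Ligands: 2 triphenylphosphine (PPh3, neutral), 2 iodo (I, -1), 2 hydroxo (OH, -1). Ligand charge sum = -4.
With Ir in oxidation state +4, the complex ion is [Ir...].

[IrI2(OH)2(PPh3)2]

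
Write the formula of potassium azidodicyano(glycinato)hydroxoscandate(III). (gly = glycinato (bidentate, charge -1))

Ligands: 1 azido (N3, -1), 1 hydroxo (OH, -1), 2 cyano (CN, -1), 1 glycinato (gly, -1). Ligand charge sum = -5.
With Sc in oxidation state +3, the complex ion is [Sc...]^2−.
Charge balance with potassium (+1) requires 1 complex ion per 2 potassium.

K2[Sc(CN)2(gly)(N3)(OH)]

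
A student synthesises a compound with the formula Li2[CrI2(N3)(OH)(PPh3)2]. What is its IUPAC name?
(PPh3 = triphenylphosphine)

lithium azidohydroxodiiodobis(triphenylphosphine)chromate(II)

The 2 lithium counter-ions carry a total charge of +2, so each complex ion is 2−.
Ligand charges: 1×azido (-1 each), 1×hydroxo (-1 each), 2×iodo (-1 each), 2×triphenylphosphine (neutral); total -4. So Cr + (-4) = 2−, giving Cr = +2.
The complex ion is anionic, so chromium takes the -ate form chromate(II).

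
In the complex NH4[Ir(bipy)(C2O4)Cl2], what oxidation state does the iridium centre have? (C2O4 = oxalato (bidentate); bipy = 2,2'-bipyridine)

+3

1 ammonium outside the brackets (+1 each) → the complex ion is 1−.
Ligand charges: 2×Cl = -2; 1×C2O4 = -2; 1×bipy neutral; sum -4.
Ir + (-4) = 1− ⇒ Ir is +3.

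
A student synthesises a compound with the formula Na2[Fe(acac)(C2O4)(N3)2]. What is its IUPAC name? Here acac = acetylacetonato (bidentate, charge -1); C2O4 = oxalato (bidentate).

sodium (acetylacetonato)diazidooxalatoferrate(III)

The 2 sodium counter-ions carry a total charge of +2, so each complex ion is 2−.
Ligand charges: 2×azido (-1 each), 1×acetylacetonato (-1 each), 1×oxalato (-2 each); total -5. So Fe + (-5) = 2−, giving Fe = +3.
Ligands are named alphabetically: acetylacetonato before azido before oxalato.
The complex ion is anionic, so iron takes the -ate form ferrate(III).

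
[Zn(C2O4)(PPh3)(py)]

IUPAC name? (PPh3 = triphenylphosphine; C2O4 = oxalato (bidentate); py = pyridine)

oxalato(pyridine)(triphenylphosphine)zinc(II)

There is no counter-ion, so the complex is neutral overall.
Ligand charges: 1×triphenylphosphine (neutral), 1×oxalato (-2 each), 1×pyridine (neutral); total -2. So Zn + (-2) = 0, giving Zn = +2.
Ligands are named alphabetically: oxalato before pyridine before triphenylphosphine.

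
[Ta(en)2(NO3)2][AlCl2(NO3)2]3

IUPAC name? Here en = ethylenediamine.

Both ions are complex: the cation is named first with the plain metal name, the anion second with the -ate form; each ion's ligands are alphabetised independently.
Aluminium is always +3 in its complexes; the anion's ligand charges sum to -4, so the complex anion is 1−.
With 3 anions per cation, the cation must be 3×1 = 3+.
Cation: ligand charges sum to -2; for the ion to be 3+, Ta = +5.

bis(ethylenediamine)dinitratotantalum(V) dichlorodinitratoaluminate(III)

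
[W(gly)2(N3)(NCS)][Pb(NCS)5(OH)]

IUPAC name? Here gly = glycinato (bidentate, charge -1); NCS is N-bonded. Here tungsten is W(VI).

Both ions are complex: the cation is named first with the plain metal name, the anion second with the -ate form; each ion's ligands are alphabetised independently.
W is given as +6; the cation's ligand charges sum to -4, so the complex cation is 2+.
A 1:1 salt means the anion carries the equal and opposite charge, 2−.
Anion: ligand charges sum to -6; for the ion to be 2−, Pb = +4.

azidobis(glycinato)isothiocyanatotungsten(VI) hydroxopentaisothiocyanatoplumbate(IV)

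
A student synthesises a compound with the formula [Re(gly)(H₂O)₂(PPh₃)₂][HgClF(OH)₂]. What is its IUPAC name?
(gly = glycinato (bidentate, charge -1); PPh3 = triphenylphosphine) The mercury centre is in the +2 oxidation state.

Both ions are complex: the cation is named first with the plain metal name, the anion second with the -ate form; each ion's ligands are alphabetised independently.
Hg is given as +2; the anion's ligand charges sum to -4, so the complex anion is 2−.
A 1:1 salt means the cation carries the equal and opposite charge, 2+.
Cation: ligand charges sum to -1; for the ion to be 2+, Re = +3.

diaqua(glycinato)bis(triphenylphosphine)rhenium(III) chlorofluorodihydroxomercurate(II)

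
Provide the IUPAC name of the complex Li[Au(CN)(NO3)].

lithium cyanonitratoaurate(I)

The 1 lithium counter-ion carries a total charge of +1, so each complex ion is 1−.
Ligand charges: 1×nitrato (-1 each), 1×cyano (-1 each); total -2. So Au + (-2) = 1−, giving Au = +1.
Ligands are named alphabetically: cyano before nitrato.
The complex ion is anionic, so gold takes the -ate form aurate(I).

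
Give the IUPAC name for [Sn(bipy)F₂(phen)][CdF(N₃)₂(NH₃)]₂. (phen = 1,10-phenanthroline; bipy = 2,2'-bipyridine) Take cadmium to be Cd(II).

Cd is given as +2; the anion's ligand charges sum to -3, so the complex anion is 1−.
With 2 anions per cation, the cation must be 2×1 = 2+.
Cation: ligand charges sum to -2; for the ion to be 2+, Sn = +4.

(2,2'-bipyridine)difluoro(1,10-phenanthroline)tin(IV) amminediazidofluorocadmate(II)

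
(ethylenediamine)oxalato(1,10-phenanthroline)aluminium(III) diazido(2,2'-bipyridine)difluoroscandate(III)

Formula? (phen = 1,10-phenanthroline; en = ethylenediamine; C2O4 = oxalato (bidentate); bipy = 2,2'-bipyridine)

Cation [Al…]: ligand charges -2, Al(III) ⇒ ion charge 1+.
Anion [Sc…]: ligand charges -4, Sc(III) ⇒ ion charge 1−.
One 1+ cation balances one 1− anion.

[Al(C2O4)(en)(phen)][Sc(bipy)F2(N3)2]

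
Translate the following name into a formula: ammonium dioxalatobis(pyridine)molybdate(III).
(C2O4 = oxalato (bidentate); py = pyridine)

NH4[Mo(C2O4)2(py)2]

Ligands: 2 oxalato (C2O4, -2), 2 pyridine (py, neutral). Ligand charge sum = -4.
With Mo in oxidation state +3, the complex ion is [Mo...]^1−.
Charge balance with ammonium (+1) requires 1 complex ion per 1 ammonium.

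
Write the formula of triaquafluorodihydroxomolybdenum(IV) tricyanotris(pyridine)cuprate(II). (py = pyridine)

Cation [Mo…]: ligand charges -3, Mo(IV) ⇒ ion charge 1+.
Anion [Cu…]: ligand charges -3, Cu(II) ⇒ ion charge 1−.
One 1+ cation balances one 1− anion.

[MoF(H2O)3(OH)2][Cu(CN)3(py)3]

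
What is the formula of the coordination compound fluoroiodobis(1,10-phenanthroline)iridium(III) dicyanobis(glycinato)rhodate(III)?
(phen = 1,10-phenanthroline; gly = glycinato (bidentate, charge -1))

[IrFI(phen)2][Rh(CN)2(gly)2]

Cation [Ir…]: ligand charges -2, Ir(III) ⇒ ion charge 1+.
Anion [Rh…]: ligand charges -4, Rh(III) ⇒ ion charge 1−.
One 1+ cation balances one 1− anion.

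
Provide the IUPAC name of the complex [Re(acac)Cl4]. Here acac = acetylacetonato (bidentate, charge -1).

There is no counter-ion, so the complex is neutral overall.
Ligand charges: 4×chloro (-1 each), 1×acetylacetonato (-1 each); total -5. So Re + (-5) = 0, giving Re = +5.
Ligands are named alphabetically: acetylacetonato before chloro.

(acetylacetonato)tetrachlororhenium(V)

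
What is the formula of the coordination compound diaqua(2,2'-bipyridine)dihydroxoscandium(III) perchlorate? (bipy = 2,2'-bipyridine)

[Sc(bipy)(H2O)2(OH)2]ClO4

Ligands: 2 aqua (H2O, neutral), 2 hydroxo (OH, -1), 1 2,2'-bipyridine (bipy, neutral). Ligand charge sum = -2.
With Sc in oxidation state +3, the complex ion is [Sc...]^1+.
Charge balance with perchlorate (-1) requires 1 complex ion per 1 perchlorate.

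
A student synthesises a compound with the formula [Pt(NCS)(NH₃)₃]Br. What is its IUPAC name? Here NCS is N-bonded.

triammineisothiocyanatoplatinum(II) bromide

The 1 bromide counter-ion carries a total charge of -1, so each complex ion is 1+.
Ligand charges: 3×ammine (neutral), 1×isothiocyanato (-1 each); total -1. So Pt + (-1) = 1+, giving Pt = +2.
Ligands are named alphabetically: ammine before isothiocyanato.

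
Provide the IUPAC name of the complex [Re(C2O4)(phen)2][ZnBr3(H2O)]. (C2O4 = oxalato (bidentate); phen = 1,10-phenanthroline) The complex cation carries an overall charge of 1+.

oxalatobis(1,10-phenanthroline)rhenium(III) aquatribromozincate(II)

Both ions are complex: the cation is named first with the plain metal name, the anion second with the -ate form; each ion's ligands are alphabetised independently.
The complex cation is given as 1+; its ligand charges sum to -2, so Re = +3.
A 1:1 salt means the anion carries the equal and opposite charge, 1−.
Anion: ligand charges sum to -3; for the ion to be 1−, Zn = +2.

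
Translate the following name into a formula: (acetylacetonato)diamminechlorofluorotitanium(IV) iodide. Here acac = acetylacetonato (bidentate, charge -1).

Ligands: 1 acetylacetonato (acac, -1), 1 chloro (Cl, -1), 2 ammine (NH3, neutral), 1 fluoro (F, -1). Ligand charge sum = -3.
With Ti in oxidation state +4, the complex ion is [Ti...]^1+.
Charge balance with iodide (-1) requires 1 complex ion per 1 iodide.

[Ti(acac)ClF(NH3)2]I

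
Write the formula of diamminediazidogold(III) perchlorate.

[Au(N3)2(NH3)2]ClO4

Ligands: 2 ammine (NH3, neutral), 2 azido (N3, -1). Ligand charge sum = -2.
With Au in oxidation state +3, the complex ion is [Au...]^1+.
Charge balance with perchlorate (-1) requires 1 complex ion per 1 perchlorate.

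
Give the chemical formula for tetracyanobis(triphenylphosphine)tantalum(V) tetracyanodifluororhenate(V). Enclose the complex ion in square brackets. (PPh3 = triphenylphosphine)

Cation [Ta…]: ligand charges -4, Ta(V) ⇒ ion charge 1+.
Anion [Re…]: ligand charges -6, Re(V) ⇒ ion charge 1−.
One 1+ cation balances one 1− anion.

[Ta(CN)4(PPh3)2][Re(CN)4F2]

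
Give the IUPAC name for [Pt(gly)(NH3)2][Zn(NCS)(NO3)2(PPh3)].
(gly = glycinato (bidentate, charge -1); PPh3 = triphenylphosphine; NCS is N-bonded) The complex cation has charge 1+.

Both ions are complex: the cation is named first with the plain metal name, the anion second with the -ate form; each ion's ligands are alphabetised independently.
The complex cation is given as 1+; its ligand charges sum to -1, so Pt = +2.
A 1:1 salt means the anion carries the equal and opposite charge, 1−.
Anion: ligand charges sum to -3; for the ion to be 1−, Zn = +2.

diammine(glycinato)platinum(II) isothiocyanatodinitrato(triphenylphosphine)zincate(II)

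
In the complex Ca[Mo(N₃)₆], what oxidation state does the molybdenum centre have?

+4

1 calcium outside the brackets (+2 each) → the complex ion is 2−.
Ligand charges: 6×N3 = -6; sum -6.
Mo + (-6) = 2− ⇒ Mo is +4.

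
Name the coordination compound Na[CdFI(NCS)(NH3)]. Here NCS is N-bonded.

The 1 sodium counter-ion carries a total charge of +1, so each complex ion is 1−.
Ligand charges: 1×ammine (neutral), 1×isothiocyanato (-1 each), 1×fluoro (-1 each), 1×iodo (-1 each); total -3. So Cd + (-3) = 1−, giving Cd = +2.
The complex ion is anionic, so cadmium takes the -ate form cadmate(II).

sodium amminefluoroiodoisothiocyanatocadmate(II)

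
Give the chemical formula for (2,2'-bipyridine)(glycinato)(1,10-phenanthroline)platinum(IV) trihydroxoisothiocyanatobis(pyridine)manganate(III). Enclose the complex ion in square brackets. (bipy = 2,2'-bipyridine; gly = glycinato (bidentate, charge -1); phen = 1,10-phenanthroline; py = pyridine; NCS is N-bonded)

Cation [Pt…]: ligand charges -1, Pt(IV) ⇒ ion charge 3+.
Anion [Mn…]: ligand charges -4, Mn(III) ⇒ ion charge 1−.

[Pt(bipy)(gly)(phen)][Mn(NCS)(OH)3(py)2]3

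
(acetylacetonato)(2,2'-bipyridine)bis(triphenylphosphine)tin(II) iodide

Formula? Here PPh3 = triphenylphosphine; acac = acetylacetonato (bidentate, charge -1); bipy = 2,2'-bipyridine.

[Sn(acac)(bipy)(PPh3)2]I

Ligands: 2 triphenylphosphine (PPh3, neutral), 1 acetylacetonato (acac, -1), 1 2,2'-bipyridine (bipy, neutral). Ligand charge sum = -1.
Charge balance with iodide (-1) requires 1 complex ion per 1 iodide.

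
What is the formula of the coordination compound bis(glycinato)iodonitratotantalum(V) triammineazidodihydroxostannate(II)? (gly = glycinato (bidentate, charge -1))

Cation [Ta…]: ligand charges -4, Ta(V) ⇒ ion charge 1+.
Anion [Sn…]: ligand charges -3, Sn(II) ⇒ ion charge 1−.

[Ta(gly)2I(NO3)][Sn(N3)(NH3)3(OH)2]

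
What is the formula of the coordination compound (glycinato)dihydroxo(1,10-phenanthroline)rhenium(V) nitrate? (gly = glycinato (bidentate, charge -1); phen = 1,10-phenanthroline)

Ligands: 2 hydroxo (OH, -1), 1 glycinato (gly, -1), 1 1,10-phenanthroline (phen, neutral). Ligand charge sum = -3.
Charge balance with nitrate (-1) requires 1 complex ion per 2 nitrate.

[Re(gly)(OH)2(phen)](NO3)2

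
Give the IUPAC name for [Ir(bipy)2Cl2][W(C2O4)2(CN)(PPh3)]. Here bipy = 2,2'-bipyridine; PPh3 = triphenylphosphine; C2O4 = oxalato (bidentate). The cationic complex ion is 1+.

The complex cation is given as 1+; its ligand charges sum to -2, so Ir = +3.
A 1:1 salt means the anion carries the equal and opposite charge, 1−.
Anion: ligand charges sum to -5; for the ion to be 1−, W = +4.

bis(2,2'-bipyridine)dichloroiridium(III) cyanodioxalato(triphenylphosphine)tungstate(IV)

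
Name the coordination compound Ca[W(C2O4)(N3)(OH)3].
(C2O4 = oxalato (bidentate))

calcium azidotrihydroxooxalatotungstate(IV)

The 1 calcium counter-ion carries a total charge of +2, so each complex ion is 2−.
Ligand charges: 3×hydroxo (-1 each), 1×oxalato (-2 each), 1×azido (-1 each); total -6. So W + (-6) = 2−, giving W = +4.
Ligands are named alphabetically: azido before hydroxo before oxalato.
The complex ion is anionic, so tungsten takes the -ate form tungstate(IV).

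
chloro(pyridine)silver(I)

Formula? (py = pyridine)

[AgCl(py)]

Ligands: 1 pyridine (py, neutral), 1 chloro (Cl, -1). Ligand charge sum = -1.
With Ag in oxidation state +1, the complex ion is [Ag...].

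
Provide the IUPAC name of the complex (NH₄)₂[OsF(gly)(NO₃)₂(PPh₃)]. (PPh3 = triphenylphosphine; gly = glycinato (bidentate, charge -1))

The 2 ammonium counter-ions carry a total charge of +2, so each complex ion is 2−.
Ligand charges: 1×triphenylphosphine (neutral), 1×fluoro (-1 each), 2×nitrato (-1 each), 1×glycinato (-1 each); total -4. So Os + (-4) = 2−, giving Os = +2.
Ligands are named alphabetically: fluoro before glycinato before nitrato before triphenylphosphine.
The complex ion is anionic, so osmium takes the -ate form osmate(II).

ammonium fluoro(glycinato)dinitrato(triphenylphosphine)osmate(II)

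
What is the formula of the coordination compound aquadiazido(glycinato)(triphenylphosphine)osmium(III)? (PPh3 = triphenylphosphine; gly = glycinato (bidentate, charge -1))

Ligands: 1 aqua (H2O, neutral), 2 azido (N3, -1), 1 triphenylphosphine (PPh3, neutral), 1 glycinato (gly, -1). Ligand charge sum = -3.
With Os in oxidation state +3, the complex ion is [Os...].

[Os(gly)(H2O)(N3)2(PPh3)]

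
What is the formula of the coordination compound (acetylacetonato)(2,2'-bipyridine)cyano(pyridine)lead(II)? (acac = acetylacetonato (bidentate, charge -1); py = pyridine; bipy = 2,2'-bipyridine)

Ligands: 1 cyano (CN, -1), 1 acetylacetonato (acac, -1), 1 pyridine (py, neutral), 1 2,2'-bipyridine (bipy, neutral). Ligand charge sum = -2.
With Pb in oxidation state +2, the complex ion is [Pb...].

[Pb(acac)(bipy)(CN)(py)]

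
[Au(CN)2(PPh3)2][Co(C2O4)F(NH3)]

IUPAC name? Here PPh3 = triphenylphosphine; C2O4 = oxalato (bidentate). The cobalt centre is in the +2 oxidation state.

dicyanobis(triphenylphosphine)gold(III) amminefluorooxalatocobaltate(II)

Co is given as +2; the anion's ligand charges sum to -3, so the complex anion is 1−.
A 1:1 salt means the cation carries the equal and opposite charge, 1+.
Cation: ligand charges sum to -2; for the ion to be 1+, Au = +3.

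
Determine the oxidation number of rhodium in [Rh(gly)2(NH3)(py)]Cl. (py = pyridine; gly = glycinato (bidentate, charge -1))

+3

1 chloride outside the brackets (-1 each) → the complex ion is 1+.
Ligand charges: 1×NH3 neutral; 1×py neutral; 2×gly = -2; sum -2.
Rh + (-2) = 1+ ⇒ Rh is +3.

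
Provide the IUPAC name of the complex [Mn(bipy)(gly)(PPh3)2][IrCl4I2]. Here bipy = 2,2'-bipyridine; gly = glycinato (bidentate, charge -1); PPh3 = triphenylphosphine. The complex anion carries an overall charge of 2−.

The complex anion is given as 2−; its ligand charges sum to -6, so Ir = +4.
A 1:1 salt means the cation carries the equal and opposite charge, 2+.
Cation: ligand charges sum to -1; for the ion to be 2+, Mn = +3.

(2,2'-bipyridine)(glycinato)bis(triphenylphosphine)manganese(III) tetrachlorodiiodoiridate(IV)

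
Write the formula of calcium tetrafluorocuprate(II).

Ca[CuF4]

Ligands: 4 fluoro (F, -1). Ligand charge sum = -4.
Charge balance with calcium (+2) requires 1 complex ion per 1 calcium.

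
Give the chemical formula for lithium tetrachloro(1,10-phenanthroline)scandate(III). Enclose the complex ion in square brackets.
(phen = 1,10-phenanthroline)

Ligands: 4 chloro (Cl, -1), 1 1,10-phenanthroline (phen, neutral). Ligand charge sum = -4.
With Sc in oxidation state +3, the complex ion is [Sc...]^1−.
Charge balance with lithium (+1) requires 1 complex ion per 1 lithium.

Li[ScCl4(phen)]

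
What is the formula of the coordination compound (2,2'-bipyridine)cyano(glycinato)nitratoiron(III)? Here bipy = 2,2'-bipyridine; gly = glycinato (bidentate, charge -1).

[Fe(bipy)(CN)(gly)(NO3)]

Ligands: 1 2,2'-bipyridine (bipy, neutral), 1 nitrato (NO3, -1), 1 glycinato (gly, -1), 1 cyano (CN, -1). Ligand charge sum = -3.
With Fe in oxidation state +3, the complex ion is [Fe...].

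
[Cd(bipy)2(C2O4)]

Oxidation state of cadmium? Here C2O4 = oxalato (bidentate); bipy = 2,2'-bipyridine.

+2

No counter-ion: the bracketed complex is neutral.
Ligand charges: 1×C2O4 = -2; 2×bipy neutral; sum -2.
Cd + (-2) = 0 ⇒ Cd is +2.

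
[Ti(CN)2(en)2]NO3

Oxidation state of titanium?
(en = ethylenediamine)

1 nitrate outside the brackets (-1 each) → the complex ion is 1+.
Ligand charges: 2×en neutral; 2×CN = -2; sum -2.
Ti + (-2) = 1+ ⇒ Ti is +3.

+3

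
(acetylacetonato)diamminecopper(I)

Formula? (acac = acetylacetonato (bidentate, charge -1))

Ligands: 1 acetylacetonato (acac, -1), 2 ammine (NH3, neutral). Ligand charge sum = -1.
With Cu in oxidation state +1, the complex ion is [Cu...].

[Cu(acac)(NH3)2]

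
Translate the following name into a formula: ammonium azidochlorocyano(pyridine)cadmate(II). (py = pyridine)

NH4[CdCl(CN)(N3)(py)]

Ligands: 1 pyridine (py, neutral), 1 chloro (Cl, -1), 1 azido (N3, -1), 1 cyano (CN, -1). Ligand charge sum = -3.
Charge balance with ammonium (+1) requires 1 complex ion per 1 ammonium.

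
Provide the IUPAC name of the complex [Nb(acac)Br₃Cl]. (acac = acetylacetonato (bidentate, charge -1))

There is no counter-ion, so the complex is neutral overall.
Ligand charges: 3×bromo (-1 each), 1×acetylacetonato (-1 each), 1×chloro (-1 each); total -5. So Nb + (-5) = 0, giving Nb = +5.
Ligands are named alphabetically: acetylacetonato before bromo before chloro.

(acetylacetonato)tribromochloroniobium(V)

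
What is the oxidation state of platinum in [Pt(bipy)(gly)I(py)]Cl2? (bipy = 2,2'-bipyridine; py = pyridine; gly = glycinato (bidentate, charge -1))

2 chloride outside the brackets (-1 each) → the complex ion is 2+.
Ligand charges: 1×bipy neutral; 1×I = -1; 1×py neutral; 1×gly = -1; sum -2.
Pt + (-2) = 2+ ⇒ Pt is +4.

+4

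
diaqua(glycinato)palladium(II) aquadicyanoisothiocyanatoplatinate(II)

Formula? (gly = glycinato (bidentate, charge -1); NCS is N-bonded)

[Pd(gly)(H2O)2][Pt(CN)2(H2O)(NCS)]

Cation [Pd…]: ligand charges -1, Pd(II) ⇒ ion charge 1+.
Anion [Pt…]: ligand charges -3, Pt(II) ⇒ ion charge 1−.
One 1+ cation balances one 1− anion.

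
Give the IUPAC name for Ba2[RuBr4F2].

barium tetrabromodifluororuthenate(II)

The 2 barium counter-ions carry a total charge of +4, so each complex ion is 4−.
Ligand charges: 4×bromo (-1 each), 2×fluoro (-1 each); total -6. So Ru + (-6) = 4−, giving Ru = +2.
The complex ion is anionic, so ruthenium takes the -ate form ruthenate(II).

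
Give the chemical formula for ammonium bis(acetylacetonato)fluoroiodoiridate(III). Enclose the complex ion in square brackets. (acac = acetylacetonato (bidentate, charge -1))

Ligands: 1 fluoro (F, -1), 2 acetylacetonato (acac, -1), 1 iodo (I, -1). Ligand charge sum = -4.
Charge balance with ammonium (+1) requires 1 complex ion per 1 ammonium.

NH4[Ir(acac)2FI]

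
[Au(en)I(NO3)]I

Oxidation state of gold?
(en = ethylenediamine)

+3

1 iodide outside the brackets (-1 each) → the complex ion is 1+.
Ligand charges: 1×NO3 = -1; 1×en neutral; 1×I = -1; sum -2.
Au + (-2) = 1+ ⇒ Au is +3.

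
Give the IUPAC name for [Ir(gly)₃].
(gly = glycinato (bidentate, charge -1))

tris(glycinato)iridium(III)

There is no counter-ion, so the complex is neutral overall.
Ligand charges: 3×glycinato (-1 each); total -3. So Ir + (-3) = 0, giving Ir = +3.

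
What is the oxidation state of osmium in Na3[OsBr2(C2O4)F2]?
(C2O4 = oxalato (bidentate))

3 sodium outside the brackets (+1 each) → the complex ion is 3−.
Ligand charges: 2×Br = -2; 1×C2O4 = -2; 2×F = -2; sum -6.
Os + (-6) = 3− ⇒ Os is +3.

+3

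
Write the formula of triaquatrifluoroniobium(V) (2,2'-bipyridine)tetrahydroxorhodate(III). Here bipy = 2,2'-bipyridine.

[NbF3(H2O)3][Rh(bipy)(OH)4]2

Cation [Nb…]: ligand charges -3, Nb(V) ⇒ ion charge 2+.
Anion [Rh…]: ligand charges -4, Rh(III) ⇒ ion charge 1−.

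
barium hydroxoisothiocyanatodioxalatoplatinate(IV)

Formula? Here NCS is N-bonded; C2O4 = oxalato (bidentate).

Ba[Pt(C2O4)2(NCS)(OH)]

Ligands: 1 isothiocyanato (NCS, -1), 2 oxalato (C2O4, -2), 1 hydroxo (OH, -1). Ligand charge sum = -6.
With Pt in oxidation state +4, the complex ion is [Pt...]^2−.
Charge balance with barium (+2) requires 1 complex ion per 1 barium.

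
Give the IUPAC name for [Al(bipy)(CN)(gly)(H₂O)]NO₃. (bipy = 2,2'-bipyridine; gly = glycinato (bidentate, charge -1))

aqua(2,2'-bipyridine)cyano(glycinato)aluminium(III) nitrate

The 1 nitrate counter-ion carries a total charge of -1, so each complex ion is 1+.
Ligand charges: 1×2,2'-bipyridine (neutral), 1×cyano (-1 each), 1×aqua (neutral), 1×glycinato (-1 each); total -2. So Al + (-2) = 1+, giving Al = +3.
Ligands are named alphabetically: aqua before bipyridine before cyano before glycinato.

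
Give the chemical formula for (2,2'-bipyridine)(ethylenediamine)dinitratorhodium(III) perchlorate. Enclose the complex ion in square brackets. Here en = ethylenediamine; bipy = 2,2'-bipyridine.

[Rh(bipy)(en)(NO3)2]ClO4

Ligands: 2 nitrato (NO3, -1), 1 ethylenediamine (en, neutral), 1 2,2'-bipyridine (bipy, neutral). Ligand charge sum = -2.
Charge balance with perchlorate (-1) requires 1 complex ion per 1 perchlorate.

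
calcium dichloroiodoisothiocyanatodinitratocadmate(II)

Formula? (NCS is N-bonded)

Ca2[CdCl2I(NCS)(NO3)2]

Ligands: 2 nitrato (NO3, -1), 1 isothiocyanato (NCS, -1), 1 iodo (I, -1), 2 chloro (Cl, -1). Ligand charge sum = -6.
With Cd in oxidation state +2, the complex ion is [Cd...]^4−.
Charge balance with calcium (+2) requires 1 complex ion per 2 calcium.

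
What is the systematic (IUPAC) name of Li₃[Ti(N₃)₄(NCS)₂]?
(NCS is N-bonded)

The 3 lithium counter-ions carry a total charge of +3, so each complex ion is 3−.
Ligand charges: 4×azido (-1 each), 2×isothiocyanato (-1 each); total -6. So Ti + (-6) = 3−, giving Ti = +3.
Ligands are named alphabetically: azido before isothiocyanato.
The complex ion is anionic, so titanium takes the -ate form titanate(III).

lithium tetraazidodiisothiocyanatotitanate(III)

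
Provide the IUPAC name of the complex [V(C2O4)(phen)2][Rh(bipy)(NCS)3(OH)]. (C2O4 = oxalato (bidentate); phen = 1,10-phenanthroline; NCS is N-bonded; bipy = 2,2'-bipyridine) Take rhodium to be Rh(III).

Both ions are complex: the cation is named first with the plain metal name, the anion second with the -ate form; each ion's ligands are alphabetised independently.
Rh is given as +3; the anion's ligand charges sum to -4, so the complex anion is 1−.
A 1:1 salt means the cation carries the equal and opposite charge, 1+.
Cation: ligand charges sum to -2; for the ion to be 1+, V = +3.

oxalatobis(1,10-phenanthroline)vanadium(III) (2,2'-bipyridine)hydroxotriisothiocyanatorhodate(III)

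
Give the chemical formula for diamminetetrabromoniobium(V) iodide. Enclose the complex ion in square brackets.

[NbBr4(NH3)2]I

Ligands: 4 bromo (Br, -1), 2 ammine (NH3, neutral). Ligand charge sum = -4.
With Nb in oxidation state +5, the complex ion is [Nb...]^1+.
Charge balance with iodide (-1) requires 1 complex ion per 1 iodide.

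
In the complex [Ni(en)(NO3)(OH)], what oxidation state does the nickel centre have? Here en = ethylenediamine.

+2

No counter-ion: the bracketed complex is neutral.
Ligand charges: 1×OH = -1; 1×en neutral; 1×NO3 = -1; sum -2.
Ni + (-2) = 0 ⇒ Ni is +2.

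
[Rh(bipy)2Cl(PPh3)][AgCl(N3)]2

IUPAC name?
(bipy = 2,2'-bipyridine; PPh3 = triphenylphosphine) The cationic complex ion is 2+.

Both ions are complex: the cation is named first with the plain metal name, the anion second with the -ate form; each ion's ligands are alphabetised independently.
The complex cation is given as 2+; its ligand charges sum to -1, so Rh = +3.
With 2 anions per cation, each anion must be 2/2 = 1−.
Anion: ligand charges sum to -2; for the ion to be 1−, Ag = +1.

bis(2,2'-bipyridine)chloro(triphenylphosphine)rhodium(III) azidochloroargentate(I)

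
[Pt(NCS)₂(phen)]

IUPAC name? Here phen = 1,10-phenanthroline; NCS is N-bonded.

diisothiocyanato(1,10-phenanthroline)platinum(II)

There is no counter-ion, so the complex is neutral overall.
Ligand charges: 1×1,10-phenanthroline (neutral), 2×isothiocyanato (-1 each); total -2. So Pt + (-2) = 0, giving Pt = +2.
Ligands are named alphabetically: isothiocyanato before phenanthroline.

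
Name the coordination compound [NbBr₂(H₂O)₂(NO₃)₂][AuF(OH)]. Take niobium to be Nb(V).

diaquadibromodinitratoniobium(V) fluorohydroxoaurate(I)

Nb is given as +5; the cation's ligand charges sum to -4, so the complex cation is 1+.
A 1:1 salt means the anion carries the equal and opposite charge, 1−.
Anion: ligand charges sum to -2; for the ion to be 1−, Au = +1.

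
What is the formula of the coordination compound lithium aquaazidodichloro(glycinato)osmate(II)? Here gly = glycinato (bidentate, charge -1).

Ligands: 1 azido (N3, -1), 1 aqua (H2O, neutral), 2 chloro (Cl, -1), 1 glycinato (gly, -1). Ligand charge sum = -4.
Charge balance with lithium (+1) requires 1 complex ion per 2 lithium.

Li2[OsCl2(gly)(H2O)(N3)]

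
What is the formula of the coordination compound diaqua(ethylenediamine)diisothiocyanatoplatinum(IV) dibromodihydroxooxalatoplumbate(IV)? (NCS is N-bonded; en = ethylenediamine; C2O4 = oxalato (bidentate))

Cation [Pt…]: ligand charges -2, Pt(IV) ⇒ ion charge 2+.
Anion [Pb…]: ligand charges -6, Pb(IV) ⇒ ion charge 2−.
One 2+ cation balances one 2− anion.

[Pt(en)(H2O)2(NCS)2][PbBr2(C2O4)(OH)2]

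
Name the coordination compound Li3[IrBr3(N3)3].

lithium triazidotribromoiridate(III)

The 3 lithium counter-ions carry a total charge of +3, so each complex ion is 3−.
Ligand charges: 3×azido (-1 each), 3×bromo (-1 each); total -6. So Ir + (-6) = 3−, giving Ir = +3.
The complex ion is anionic, so iridium takes the -ate form iridate(III).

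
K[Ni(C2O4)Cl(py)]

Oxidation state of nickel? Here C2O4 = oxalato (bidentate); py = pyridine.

+2

1 potassium outside the brackets (+1 each) → the complex ion is 1−.
Ligand charges: 1×Cl = -1; 1×C2O4 = -2; 1×py neutral; sum -3.
Ni + (-3) = 1− ⇒ Ni is +2.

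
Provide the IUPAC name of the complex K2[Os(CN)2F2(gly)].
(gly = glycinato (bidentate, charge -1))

The 2 potassium counter-ions carry a total charge of +2, so each complex ion is 2−.
Ligand charges: 2×fluoro (-1 each), 1×glycinato (-1 each), 2×cyano (-1 each); total -5. So Os + (-5) = 2−, giving Os = +3.
Ligands are named alphabetically: cyano before fluoro before glycinato.
The complex ion is anionic, so osmium takes the -ate form osmate(III).

potassium dicyanodifluoro(glycinato)osmate(III)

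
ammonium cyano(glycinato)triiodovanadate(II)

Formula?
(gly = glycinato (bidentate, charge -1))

Ligands: 1 cyano (CN, -1), 3 iodo (I, -1), 1 glycinato (gly, -1). Ligand charge sum = -5.
Charge balance with ammonium (+1) requires 1 complex ion per 3 ammonium.

(NH4)3[V(CN)(gly)I3]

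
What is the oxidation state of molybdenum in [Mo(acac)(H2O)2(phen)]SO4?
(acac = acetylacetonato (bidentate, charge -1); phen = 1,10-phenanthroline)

1 sulfate outside the brackets (-2 each) → the complex ion is 2+.
Ligand charges: 1×acac = -1; 1×phen neutral; 2×H2O neutral; sum -1.
Mo + (-1) = 2+ ⇒ Mo is +3.

+3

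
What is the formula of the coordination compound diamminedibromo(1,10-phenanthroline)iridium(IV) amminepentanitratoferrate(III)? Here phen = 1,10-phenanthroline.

Cation [Ir…]: ligand charges -2, Ir(IV) ⇒ ion charge 2+.
Anion [Fe…]: ligand charges -5, Fe(III) ⇒ ion charge 2−.
One 2+ cation balances one 2− anion.

[IrBr2(NH3)2(phen)][Fe(NH3)(NO3)5]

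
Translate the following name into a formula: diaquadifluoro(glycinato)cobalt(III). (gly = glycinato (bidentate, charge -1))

Ligands: 2 fluoro (F, -1), 1 glycinato (gly, -1), 2 aqua (H2O, neutral). Ligand charge sum = -3.
With Co in oxidation state +3, the complex ion is [Co...].

[CoF2(gly)(H2O)2]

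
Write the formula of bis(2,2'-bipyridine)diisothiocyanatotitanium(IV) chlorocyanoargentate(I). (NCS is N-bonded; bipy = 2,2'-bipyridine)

Cation [Ti…]: ligand charges -2, Ti(IV) ⇒ ion charge 2+.
Anion [Ag…]: ligand charges -2, Ag(I) ⇒ ion charge 1−.
One 2+ cation requires 2 of the 1− anion.

[Ti(bipy)2(NCS)2][AgCl(CN)]2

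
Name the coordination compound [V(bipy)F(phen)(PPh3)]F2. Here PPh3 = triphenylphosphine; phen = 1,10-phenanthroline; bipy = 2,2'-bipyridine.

The 2 fluoride counter-ions carry a total charge of -2, so each complex ion is 2+.
Ligand charges: 1×fluoro (-1 each), 1×triphenylphosphine (neutral), 1×1,10-phenanthroline (neutral), 1×2,2'-bipyridine (neutral); total -1. So V + (-1) = 2+, giving V = +3.
Ligands are named alphabetically: bipyridine before fluoro before phenanthroline before triphenylphosphine.

(2,2'-bipyridine)fluoro(1,10-phenanthroline)(triphenylphosphine)vanadium(III) fluoride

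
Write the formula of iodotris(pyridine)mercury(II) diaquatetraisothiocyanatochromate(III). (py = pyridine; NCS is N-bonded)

[HgI(py)3][Cr(H2O)2(NCS)4]

Cation [Hg…]: ligand charges -1, Hg(II) ⇒ ion charge 1+.
Anion [Cr…]: ligand charges -4, Cr(III) ⇒ ion charge 1−.
One 1+ cation balances one 1− anion.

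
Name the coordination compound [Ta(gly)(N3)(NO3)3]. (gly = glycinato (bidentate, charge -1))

There is no counter-ion, so the complex is neutral overall.
Ligand charges: 3×nitrato (-1 each), 1×glycinato (-1 each), 1×azido (-1 each); total -5. So Ta + (-5) = 0, giving Ta = +5.
Ligands are named alphabetically: azido before glycinato before nitrato.

azido(glycinato)trinitratotantalum(V)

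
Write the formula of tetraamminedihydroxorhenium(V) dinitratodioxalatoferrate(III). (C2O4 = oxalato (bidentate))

Cation [Re…]: ligand charges -2, Re(V) ⇒ ion charge 3+.
Anion [Fe…]: ligand charges -6, Fe(III) ⇒ ion charge 3−.
One 3+ cation balances one 3− anion.

[Re(NH3)4(OH)2][Fe(C2O4)2(NO3)2]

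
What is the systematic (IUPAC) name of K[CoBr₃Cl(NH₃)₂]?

potassium diamminetribromochlorocobaltate(III)

The 1 potassium counter-ion carries a total charge of +1, so each complex ion is 1−.
Ligand charges: 3×bromo (-1 each), 1×chloro (-1 each), 2×ammine (neutral); total -4. So Co + (-4) = 1−, giving Co = +3.
Ligands are named alphabetically: ammine before bromo before chloro.
The complex ion is anionic, so cobalt takes the -ate form cobaltate(III).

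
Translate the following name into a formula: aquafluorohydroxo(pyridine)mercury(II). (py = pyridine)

Ligands: 1 pyridine (py, neutral), 1 hydroxo (OH, -1), 1 aqua (H2O, neutral), 1 fluoro (F, -1). Ligand charge sum = -2.
With Hg in oxidation state +2, the complex ion is [Hg...].

[HgF(H2O)(OH)(py)]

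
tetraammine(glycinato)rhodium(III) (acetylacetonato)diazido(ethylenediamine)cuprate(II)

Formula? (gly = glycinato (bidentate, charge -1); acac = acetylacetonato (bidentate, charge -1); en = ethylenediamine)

[Rh(gly)(NH3)4][Cu(acac)(en)(N3)2]2

Cation [Rh…]: ligand charges -1, Rh(III) ⇒ ion charge 2+.
Anion [Cu…]: ligand charges -3, Cu(II) ⇒ ion charge 1−.
One 2+ cation requires 2 of the 1− anion.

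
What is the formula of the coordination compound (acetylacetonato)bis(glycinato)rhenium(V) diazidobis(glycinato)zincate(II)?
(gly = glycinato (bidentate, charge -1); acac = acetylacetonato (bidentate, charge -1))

Cation [Re…]: ligand charges -3, Re(V) ⇒ ion charge 2+.
Anion [Zn…]: ligand charges -4, Zn(II) ⇒ ion charge 2−.

[Re(acac)(gly)2][Zn(gly)2(N3)2]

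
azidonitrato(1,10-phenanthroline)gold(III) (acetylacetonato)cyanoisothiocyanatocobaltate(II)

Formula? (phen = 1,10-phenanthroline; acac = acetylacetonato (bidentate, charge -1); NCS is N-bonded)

Cation [Au…]: ligand charges -2, Au(III) ⇒ ion charge 1+.
Anion [Co…]: ligand charges -3, Co(II) ⇒ ion charge 1−.
One 1+ cation balances one 1− anion.

[Au(N3)(NO3)(phen)][Co(acac)(CN)(NCS)]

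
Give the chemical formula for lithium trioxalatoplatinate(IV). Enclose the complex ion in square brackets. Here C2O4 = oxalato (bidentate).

Li2[Pt(C2O4)3]

Ligands: 3 oxalato (C2O4, -2). Ligand charge sum = -6.
With Pt in oxidation state +4, the complex ion is [Pt...]^2−.
Charge balance with lithium (+1) requires 1 complex ion per 2 lithium.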